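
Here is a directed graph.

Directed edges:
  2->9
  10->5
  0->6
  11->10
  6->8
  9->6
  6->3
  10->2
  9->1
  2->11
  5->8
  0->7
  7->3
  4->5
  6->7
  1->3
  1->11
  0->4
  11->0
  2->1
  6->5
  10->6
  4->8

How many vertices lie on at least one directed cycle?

5

A vertex is on a directed cycle iff it belongs to a strongly connected component of size ≥ 2 (or has a self-loop).
The vertices on cycles are {1, 2, 9, 10, 11} — 5 in total.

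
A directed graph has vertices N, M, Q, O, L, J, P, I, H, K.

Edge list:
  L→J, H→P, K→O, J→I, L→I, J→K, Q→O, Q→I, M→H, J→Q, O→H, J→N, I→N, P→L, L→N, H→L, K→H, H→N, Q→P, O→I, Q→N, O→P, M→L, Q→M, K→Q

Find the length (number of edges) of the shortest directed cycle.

4

For each vertex v, BFS finds the shortest path from v back to v.
The shortest such closed walk is J → Q → M → L → J, length 4.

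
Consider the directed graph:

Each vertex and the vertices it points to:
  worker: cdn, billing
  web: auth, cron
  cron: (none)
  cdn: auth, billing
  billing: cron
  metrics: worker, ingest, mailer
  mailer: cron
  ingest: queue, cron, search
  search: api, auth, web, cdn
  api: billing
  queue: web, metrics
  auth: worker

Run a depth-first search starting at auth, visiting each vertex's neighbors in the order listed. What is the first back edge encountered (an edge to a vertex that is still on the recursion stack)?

cdn→auth

DFS from auth (visiting each vertex's neighbors in the order listed); mark gray on enter, black on exit:
auth gray
  worker gray
    cdn gray
      cdn→auth: auth is gray → back edge
First back edge: cdn → auth.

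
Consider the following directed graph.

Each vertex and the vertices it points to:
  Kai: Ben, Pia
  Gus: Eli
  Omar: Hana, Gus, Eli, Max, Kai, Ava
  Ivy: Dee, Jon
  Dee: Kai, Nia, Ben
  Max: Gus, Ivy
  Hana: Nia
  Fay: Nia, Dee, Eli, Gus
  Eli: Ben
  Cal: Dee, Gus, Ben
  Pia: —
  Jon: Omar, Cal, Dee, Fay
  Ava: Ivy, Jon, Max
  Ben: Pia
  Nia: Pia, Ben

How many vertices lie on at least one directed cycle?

A vertex is on a directed cycle iff it belongs to a strongly connected component of size ≥ 2 (or has a self-loop).
The vertices on cycles are {Ava, Ivy, Jon, Max, Omar} — 5 in total.

5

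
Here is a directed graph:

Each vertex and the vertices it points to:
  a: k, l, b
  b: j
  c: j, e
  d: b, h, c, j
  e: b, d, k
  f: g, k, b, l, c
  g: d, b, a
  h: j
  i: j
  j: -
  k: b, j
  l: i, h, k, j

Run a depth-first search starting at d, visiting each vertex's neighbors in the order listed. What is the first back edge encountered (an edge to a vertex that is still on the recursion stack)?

e->d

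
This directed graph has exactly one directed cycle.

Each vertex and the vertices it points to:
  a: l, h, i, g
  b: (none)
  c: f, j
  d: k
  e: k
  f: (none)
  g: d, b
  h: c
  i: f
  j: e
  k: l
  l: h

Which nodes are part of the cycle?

DFS with gray/black marking from l:
l gray
  h gray
    c gray
      f gray
      f black
      j gray
        e gray
          k gray
            k→l: l is gray → back edge
Back edge closes the cycle l → h → c → j → e → k → l; its vertices are {c, e, h, j, k, l}.

c, e, h, j, k, l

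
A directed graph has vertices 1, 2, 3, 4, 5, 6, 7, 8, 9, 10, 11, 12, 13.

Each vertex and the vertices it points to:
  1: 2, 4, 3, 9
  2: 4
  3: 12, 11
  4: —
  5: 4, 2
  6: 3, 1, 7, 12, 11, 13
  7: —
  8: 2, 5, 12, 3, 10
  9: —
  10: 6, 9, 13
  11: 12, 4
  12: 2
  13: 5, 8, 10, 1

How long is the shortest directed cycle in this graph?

For each vertex v, BFS finds the shortest path from v back to v.
The shortest such closed walk is 10 → 13 → 10, length 2.

2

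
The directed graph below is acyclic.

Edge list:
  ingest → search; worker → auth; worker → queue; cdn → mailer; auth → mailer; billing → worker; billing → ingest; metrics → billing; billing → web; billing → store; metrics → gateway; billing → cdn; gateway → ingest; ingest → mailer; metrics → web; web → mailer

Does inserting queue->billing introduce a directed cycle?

Yes

Adding queue→billing creates a cycle iff billing can already reach queue.
Path from billing: billing → worker → queue.
So billing → … → queue → billing is a cycle.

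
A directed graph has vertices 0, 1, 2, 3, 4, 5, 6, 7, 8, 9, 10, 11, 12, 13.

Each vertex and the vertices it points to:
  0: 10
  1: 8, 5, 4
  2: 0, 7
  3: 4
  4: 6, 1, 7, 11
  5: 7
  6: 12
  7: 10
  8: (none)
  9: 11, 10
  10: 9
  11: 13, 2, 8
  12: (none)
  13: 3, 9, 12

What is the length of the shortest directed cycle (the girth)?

For each vertex v, BFS finds the shortest path from v back to v.
The shortest such closed walk is 4 → 1 → 4, length 2.

2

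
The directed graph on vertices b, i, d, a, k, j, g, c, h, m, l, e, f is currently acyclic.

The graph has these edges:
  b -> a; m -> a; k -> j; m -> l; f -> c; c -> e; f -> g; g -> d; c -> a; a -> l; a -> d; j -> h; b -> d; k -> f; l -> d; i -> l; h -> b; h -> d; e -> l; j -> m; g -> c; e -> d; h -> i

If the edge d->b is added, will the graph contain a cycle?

Adding d→b creates a cycle iff b can already reach d.
Path from b: b → d.
So b → … → d → b is a cycle.

Yes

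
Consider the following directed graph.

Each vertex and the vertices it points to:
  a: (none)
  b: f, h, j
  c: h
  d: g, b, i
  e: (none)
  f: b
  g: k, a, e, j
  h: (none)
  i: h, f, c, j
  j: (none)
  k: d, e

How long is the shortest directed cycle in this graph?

2

For each vertex v, BFS finds the shortest path from v back to v.
The shortest such closed walk is f → b → f, length 2.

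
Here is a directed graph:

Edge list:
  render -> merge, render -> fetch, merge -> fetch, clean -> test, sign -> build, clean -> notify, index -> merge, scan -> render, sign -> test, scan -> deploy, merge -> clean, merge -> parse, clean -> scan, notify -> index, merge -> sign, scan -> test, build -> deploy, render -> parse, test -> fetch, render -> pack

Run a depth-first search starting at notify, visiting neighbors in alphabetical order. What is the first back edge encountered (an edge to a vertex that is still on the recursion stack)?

DFS from notify (visiting neighbors in alphabetical order); mark gray on enter, black on exit:
notify gray
  index gray
    merge gray
      clean gray
        clean→notify: notify is gray → back edge
First back edge: clean → notify.

clean→notify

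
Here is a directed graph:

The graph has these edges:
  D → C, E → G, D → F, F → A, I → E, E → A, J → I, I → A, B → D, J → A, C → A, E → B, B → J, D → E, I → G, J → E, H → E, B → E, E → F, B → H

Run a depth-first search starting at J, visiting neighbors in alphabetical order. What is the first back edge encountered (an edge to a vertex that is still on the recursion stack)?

D→E

DFS from J (visiting neighbors in alphabetical order); mark gray on enter, black on exit:
J gray
  A gray
  A black
  E gray
    E→A: A black — skip
    B gray
      D gray
        C gray
          C→A: A black — skip
        C black
        D→E: E is gray → back edge
First back edge: D → E.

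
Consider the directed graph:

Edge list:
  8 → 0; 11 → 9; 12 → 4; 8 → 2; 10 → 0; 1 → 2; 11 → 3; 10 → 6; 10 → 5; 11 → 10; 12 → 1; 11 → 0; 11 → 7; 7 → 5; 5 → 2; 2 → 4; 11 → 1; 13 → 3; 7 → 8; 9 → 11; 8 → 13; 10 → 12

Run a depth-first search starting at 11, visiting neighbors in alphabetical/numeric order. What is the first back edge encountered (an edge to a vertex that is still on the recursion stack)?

9→11

DFS from 11 (visiting neighbors in alphabetical/numeric order); mark gray on enter, black on exit:
11 gray
  0 gray
  0 black
  1 gray
    2 gray
      4 gray
      4 black
    2 black
  1 black
  3 gray
  3 black
  7 gray
    5 gray
      5→2: 2 black — skip
    5 black
    8 gray
      8→0: 0 black — skip
      8→2: 2 black — skip
      13 gray
        13→3: 3 black — skip
      13 black
    8 black
  7 black
  9 gray
    9→11: 11 is gray → back edge
First back edge: 9 → 11.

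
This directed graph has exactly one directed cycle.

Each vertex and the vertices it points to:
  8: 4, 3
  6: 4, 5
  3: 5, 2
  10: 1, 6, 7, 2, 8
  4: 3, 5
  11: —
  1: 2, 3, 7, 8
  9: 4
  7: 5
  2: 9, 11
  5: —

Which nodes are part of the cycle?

2, 3, 4, 9

DFS with gray/black marking from 2:
2 gray
  9 gray
    4 gray
      3 gray
        5 gray
        5 black
        3→2: 2 is gray → back edge
Back edge closes the cycle 2 → 9 → 4 → 3 → 2; its vertices are {2, 3, 4, 9}.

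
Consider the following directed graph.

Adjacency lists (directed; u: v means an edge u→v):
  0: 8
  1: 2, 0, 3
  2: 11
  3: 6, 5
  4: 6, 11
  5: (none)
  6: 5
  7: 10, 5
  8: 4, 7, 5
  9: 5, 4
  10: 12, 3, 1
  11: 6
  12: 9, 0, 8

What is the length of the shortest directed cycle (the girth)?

For each vertex v, BFS finds the shortest path from v back to v.
The shortest such closed walk is 10 → 12 → 8 → 7 → 10, length 4.

4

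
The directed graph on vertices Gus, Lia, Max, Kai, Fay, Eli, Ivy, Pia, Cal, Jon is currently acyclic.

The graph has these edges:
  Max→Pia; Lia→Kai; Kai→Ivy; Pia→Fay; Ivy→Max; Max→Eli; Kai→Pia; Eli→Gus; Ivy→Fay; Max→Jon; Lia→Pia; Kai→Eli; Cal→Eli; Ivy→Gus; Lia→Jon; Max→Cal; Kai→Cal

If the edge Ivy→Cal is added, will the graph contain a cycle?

Adding Ivy→Cal creates a cycle iff Cal can already reach Ivy.
Explore from Cal: no path reaches Ivy. The graph stays acyclic.

No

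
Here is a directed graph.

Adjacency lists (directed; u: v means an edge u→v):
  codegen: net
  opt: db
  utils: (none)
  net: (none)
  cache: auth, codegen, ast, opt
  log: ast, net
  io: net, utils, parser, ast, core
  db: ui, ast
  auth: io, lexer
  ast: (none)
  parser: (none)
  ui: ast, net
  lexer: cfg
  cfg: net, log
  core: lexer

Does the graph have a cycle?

No

DFS with white/gray/black marking, starting from opt:
opt gray
  db gray
    ui gray
      ast gray
      ast black
      net gray
      net black
    ui black
    db→ast: ast black — skip
  db black
opt black
codegen gray
  codegen→net: net black — skip
codegen black
utils gray
utils black
cache gray
  auth gray
    io gray
      io→net: net black — skip
      io→utils: utils black — skip
      parser gray
      parser black
      io→ast: ast black — skip
      core gray
        lexer gray
          cfg gray
            cfg→net: net black — skip
            log gray
              log→ast: ast black — skip
              log→net: net black — skip
            log black
          cfg black
        lexer black
      core black
    io black
    auth→lexer: lexer black — skip
  auth black
  cache→codegen: codegen black — skip
  cache→ast: ast black — skip
  cache→opt: opt black — skip
cache black
Every edge goes to a white or black vertex — no back edge, so the graph is acyclic.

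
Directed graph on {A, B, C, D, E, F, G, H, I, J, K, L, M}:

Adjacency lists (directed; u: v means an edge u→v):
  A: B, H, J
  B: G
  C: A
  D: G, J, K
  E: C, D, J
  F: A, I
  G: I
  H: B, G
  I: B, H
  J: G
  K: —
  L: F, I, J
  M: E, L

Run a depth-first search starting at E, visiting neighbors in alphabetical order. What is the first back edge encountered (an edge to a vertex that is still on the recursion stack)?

I→B

DFS from E (visiting neighbors in alphabetical order); mark gray on enter, black on exit:
E gray
  C gray
    A gray
      B gray
        G gray
          I gray
            I→B: B is gray → back edge
First back edge: I → B.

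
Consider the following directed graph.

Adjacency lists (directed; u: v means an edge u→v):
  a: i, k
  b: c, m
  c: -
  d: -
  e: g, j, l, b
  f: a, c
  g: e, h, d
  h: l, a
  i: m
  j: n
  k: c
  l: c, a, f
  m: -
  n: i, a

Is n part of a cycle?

No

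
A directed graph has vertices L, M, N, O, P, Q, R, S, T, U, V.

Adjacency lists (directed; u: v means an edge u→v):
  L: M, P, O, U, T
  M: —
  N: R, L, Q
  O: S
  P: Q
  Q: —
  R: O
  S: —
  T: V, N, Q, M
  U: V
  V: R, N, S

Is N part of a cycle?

N is on a cycle iff N can reach itself via ≥1 edge.
N → L → T → N — yes.

Yes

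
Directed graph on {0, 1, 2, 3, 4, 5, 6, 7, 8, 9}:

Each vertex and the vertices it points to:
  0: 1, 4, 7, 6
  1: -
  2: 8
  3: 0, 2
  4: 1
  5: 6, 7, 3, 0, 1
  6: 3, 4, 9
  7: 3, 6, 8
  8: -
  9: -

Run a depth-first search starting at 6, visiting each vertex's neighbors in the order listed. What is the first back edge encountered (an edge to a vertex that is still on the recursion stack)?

7->3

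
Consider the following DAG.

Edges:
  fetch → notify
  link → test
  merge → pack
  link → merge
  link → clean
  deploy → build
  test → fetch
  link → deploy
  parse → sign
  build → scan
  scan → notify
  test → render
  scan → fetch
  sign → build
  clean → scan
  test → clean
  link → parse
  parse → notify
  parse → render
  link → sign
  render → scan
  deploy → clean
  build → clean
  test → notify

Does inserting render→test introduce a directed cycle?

Adding render→test creates a cycle iff test can already reach render.
Path from test: test → render.
So test → … → render → test is a cycle.

Yes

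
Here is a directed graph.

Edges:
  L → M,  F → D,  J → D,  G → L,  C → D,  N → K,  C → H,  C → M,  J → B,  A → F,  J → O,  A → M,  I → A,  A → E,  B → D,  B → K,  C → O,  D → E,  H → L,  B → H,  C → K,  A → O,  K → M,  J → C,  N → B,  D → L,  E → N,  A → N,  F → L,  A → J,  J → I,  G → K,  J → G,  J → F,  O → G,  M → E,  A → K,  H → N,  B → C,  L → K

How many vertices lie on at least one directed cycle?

14

A vertex is on a directed cycle iff it belongs to a strongly connected component of size ≥ 2 (or has a self-loop).
The vertices on cycles are {A, B, C, D, E, G, H, I, J, K, L, M, N, O} — 14 in total.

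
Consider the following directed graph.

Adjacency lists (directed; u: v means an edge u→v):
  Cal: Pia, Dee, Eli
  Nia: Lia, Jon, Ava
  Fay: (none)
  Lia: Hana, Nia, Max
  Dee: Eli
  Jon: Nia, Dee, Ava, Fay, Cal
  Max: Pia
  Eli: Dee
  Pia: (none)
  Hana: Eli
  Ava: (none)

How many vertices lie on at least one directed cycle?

5

A vertex is on a directed cycle iff it belongs to a strongly connected component of size ≥ 2 (or has a self-loop).
The vertices on cycles are {Dee, Eli, Jon, Lia, Nia} — 5 in total.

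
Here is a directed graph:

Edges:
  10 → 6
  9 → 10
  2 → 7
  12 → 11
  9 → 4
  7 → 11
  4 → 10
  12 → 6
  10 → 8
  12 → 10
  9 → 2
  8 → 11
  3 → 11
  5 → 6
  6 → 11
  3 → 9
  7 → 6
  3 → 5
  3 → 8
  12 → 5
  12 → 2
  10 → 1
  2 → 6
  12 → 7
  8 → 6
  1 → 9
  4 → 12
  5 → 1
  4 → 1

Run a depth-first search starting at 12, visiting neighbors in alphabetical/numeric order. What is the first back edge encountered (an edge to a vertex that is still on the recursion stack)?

DFS from 12 (visiting neighbors in alphabetical/numeric order); mark gray on enter, black on exit:
12 gray
  2 gray
    6 gray
      11 gray
      11 black
    6 black
    7 gray
      7→6: 6 black — skip
      7→11: 11 black — skip
    7 black
  2 black
  5 gray
    1 gray
      9 gray
        9→2: 2 black — skip
        4 gray
          4→1: 1 is gray → back edge
First back edge: 4 → 1.

4→1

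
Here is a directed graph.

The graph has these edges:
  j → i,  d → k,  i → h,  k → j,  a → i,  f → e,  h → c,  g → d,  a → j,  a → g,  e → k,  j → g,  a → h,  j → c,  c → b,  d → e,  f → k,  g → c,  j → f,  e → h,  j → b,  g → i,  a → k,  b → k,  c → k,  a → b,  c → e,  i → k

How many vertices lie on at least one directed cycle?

10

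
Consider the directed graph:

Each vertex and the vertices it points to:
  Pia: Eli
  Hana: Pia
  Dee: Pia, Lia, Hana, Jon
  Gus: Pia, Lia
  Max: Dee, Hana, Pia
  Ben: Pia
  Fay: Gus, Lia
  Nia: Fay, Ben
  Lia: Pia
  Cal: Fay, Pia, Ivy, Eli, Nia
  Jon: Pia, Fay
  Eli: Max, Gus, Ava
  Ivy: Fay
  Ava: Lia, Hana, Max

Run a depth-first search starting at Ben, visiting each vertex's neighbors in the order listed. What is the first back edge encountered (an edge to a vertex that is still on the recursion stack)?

Dee->Pia

DFS from Ben (visiting each vertex's neighbors in the order listed); mark gray on enter, black on exit:
Ben gray
  Pia gray
    Eli gray
      Max gray
        Dee gray
          Dee→Pia: Pia is gray → back edge
First back edge: Dee → Pia.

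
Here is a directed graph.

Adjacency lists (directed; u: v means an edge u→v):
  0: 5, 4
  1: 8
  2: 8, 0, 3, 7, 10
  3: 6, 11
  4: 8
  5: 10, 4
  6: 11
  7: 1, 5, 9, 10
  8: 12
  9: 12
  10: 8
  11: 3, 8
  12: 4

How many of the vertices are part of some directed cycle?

6

A vertex is on a directed cycle iff it belongs to a strongly connected component of size ≥ 2 (or has a self-loop).
The vertices on cycles are {3, 4, 6, 8, 11, 12} — 6 in total.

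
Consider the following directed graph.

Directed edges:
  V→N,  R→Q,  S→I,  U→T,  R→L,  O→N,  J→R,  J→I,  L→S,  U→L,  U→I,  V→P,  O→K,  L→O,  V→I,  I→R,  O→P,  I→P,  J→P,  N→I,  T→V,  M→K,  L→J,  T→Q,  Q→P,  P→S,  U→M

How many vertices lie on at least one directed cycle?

A vertex is on a directed cycle iff it belongs to a strongly connected component of size ≥ 2 (or has a self-loop).
The vertices on cycles are {I, J, L, N, O, P, Q, R, S} — 9 in total.

9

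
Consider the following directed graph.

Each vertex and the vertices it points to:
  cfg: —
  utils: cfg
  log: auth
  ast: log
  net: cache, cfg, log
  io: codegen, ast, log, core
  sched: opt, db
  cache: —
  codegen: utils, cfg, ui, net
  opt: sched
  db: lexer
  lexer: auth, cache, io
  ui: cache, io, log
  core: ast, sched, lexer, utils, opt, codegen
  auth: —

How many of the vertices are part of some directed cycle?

8

A vertex is on a directed cycle iff it belongs to a strongly connected component of size ≥ 2 (or has a self-loop).
The vertices on cycles are {db, io, ui, opt, core, lexer, sched, codegen} — 8 in total.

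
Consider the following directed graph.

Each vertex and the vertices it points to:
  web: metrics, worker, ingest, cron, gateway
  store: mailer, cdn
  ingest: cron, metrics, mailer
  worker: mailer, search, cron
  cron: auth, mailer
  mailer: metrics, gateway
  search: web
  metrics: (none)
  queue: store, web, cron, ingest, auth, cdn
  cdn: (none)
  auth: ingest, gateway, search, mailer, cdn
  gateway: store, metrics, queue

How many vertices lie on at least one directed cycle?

10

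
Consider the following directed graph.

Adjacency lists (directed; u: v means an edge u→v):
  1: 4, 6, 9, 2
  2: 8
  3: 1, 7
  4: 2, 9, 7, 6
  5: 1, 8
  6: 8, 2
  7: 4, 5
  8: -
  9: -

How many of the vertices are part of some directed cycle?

A vertex is on a directed cycle iff it belongs to a strongly connected component of size ≥ 2 (or has a self-loop).
The vertices on cycles are {1, 4, 5, 7} — 4 in total.

4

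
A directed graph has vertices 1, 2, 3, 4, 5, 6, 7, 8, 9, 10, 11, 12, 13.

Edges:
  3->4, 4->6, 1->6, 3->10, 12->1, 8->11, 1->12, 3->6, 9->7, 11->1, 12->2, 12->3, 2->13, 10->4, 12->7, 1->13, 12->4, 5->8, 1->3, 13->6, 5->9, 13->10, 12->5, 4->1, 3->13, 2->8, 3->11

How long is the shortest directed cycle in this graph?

For each vertex v, BFS finds the shortest path from v back to v.
The shortest such closed walk is 12 → 1 → 12, length 2.

2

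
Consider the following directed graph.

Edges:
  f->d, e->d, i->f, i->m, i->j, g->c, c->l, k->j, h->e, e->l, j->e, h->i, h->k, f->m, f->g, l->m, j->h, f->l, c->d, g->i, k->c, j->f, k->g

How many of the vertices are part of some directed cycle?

A vertex is on a directed cycle iff it belongs to a strongly connected component of size ≥ 2 (or has a self-loop).
The vertices on cycles are {f, g, h, i, j, k} — 6 in total.

6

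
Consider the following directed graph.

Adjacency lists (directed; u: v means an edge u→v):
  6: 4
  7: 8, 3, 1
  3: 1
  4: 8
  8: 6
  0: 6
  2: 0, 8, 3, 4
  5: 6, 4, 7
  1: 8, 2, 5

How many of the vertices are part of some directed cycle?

8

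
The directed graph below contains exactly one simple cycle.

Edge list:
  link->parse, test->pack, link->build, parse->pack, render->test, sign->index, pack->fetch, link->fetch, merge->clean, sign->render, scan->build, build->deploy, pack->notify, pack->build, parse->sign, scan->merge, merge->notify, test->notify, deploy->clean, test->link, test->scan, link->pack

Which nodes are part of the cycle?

DFS with gray/black marking from render:
render gray
  test gray
    link gray
      build gray
        deploy gray
          clean gray
          clean black
        deploy black
      build black
      parse gray
        sign gray
          index gray
          index black
          sign→render: render is gray → back edge
Back edge closes the cycle render → test → link → parse → sign → render; its vertices are {link, sign, test, parse, render}.

link, sign, test, parse, render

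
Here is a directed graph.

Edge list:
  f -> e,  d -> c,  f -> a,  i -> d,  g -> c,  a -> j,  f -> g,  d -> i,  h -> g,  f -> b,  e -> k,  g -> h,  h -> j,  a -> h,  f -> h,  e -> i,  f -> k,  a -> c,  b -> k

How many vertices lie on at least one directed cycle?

A vertex is on a directed cycle iff it belongs to a strongly connected component of size ≥ 2 (or has a self-loop).
The vertices on cycles are {d, g, h, i} — 4 in total.

4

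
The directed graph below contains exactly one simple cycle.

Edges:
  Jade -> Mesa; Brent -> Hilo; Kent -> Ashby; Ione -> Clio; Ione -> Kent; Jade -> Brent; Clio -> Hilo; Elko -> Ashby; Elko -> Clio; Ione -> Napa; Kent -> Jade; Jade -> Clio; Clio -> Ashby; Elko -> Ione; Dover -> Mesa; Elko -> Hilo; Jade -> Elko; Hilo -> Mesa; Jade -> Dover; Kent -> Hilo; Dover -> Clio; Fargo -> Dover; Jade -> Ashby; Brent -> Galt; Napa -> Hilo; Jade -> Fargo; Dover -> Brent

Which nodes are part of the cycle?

Elko, Ione, Jade, Kent

DFS with gray/black marking from Jade:
Jade gray
  Fargo gray
    Dover gray
      Mesa gray
      Mesa black
      Clio gray
        Hilo gray
          Hilo→Mesa: Mesa black — skip
        Hilo black
        Ashby gray
        Ashby black
      Clio black
      Brent gray
        Brent→Hilo: Hilo black — skip
        Galt gray
        Galt black
      Brent black
    Dover black
  Fargo black
  Jade→Dover: Dover black — skip
  Elko gray
    Elko→Clio: Clio black — skip
    Elko→Ashby: Ashby black — skip
    Ione gray
      Kent gray
        Kent→Jade: Jade is gray → back edge
Back edge closes the cycle Jade → Elko → Ione → Kent → Jade; its vertices are {Elko, Ione, Jade, Kent}.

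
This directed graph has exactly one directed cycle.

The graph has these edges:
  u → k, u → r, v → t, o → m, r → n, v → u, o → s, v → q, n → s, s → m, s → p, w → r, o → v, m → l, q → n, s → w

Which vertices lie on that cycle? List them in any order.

n, r, s, w

DFS with gray/black marking from s:
s gray
  w gray
    r gray
      n gray
        n→s: s is gray → back edge
Back edge closes the cycle s → w → r → n → s; its vertices are {n, r, s, w}.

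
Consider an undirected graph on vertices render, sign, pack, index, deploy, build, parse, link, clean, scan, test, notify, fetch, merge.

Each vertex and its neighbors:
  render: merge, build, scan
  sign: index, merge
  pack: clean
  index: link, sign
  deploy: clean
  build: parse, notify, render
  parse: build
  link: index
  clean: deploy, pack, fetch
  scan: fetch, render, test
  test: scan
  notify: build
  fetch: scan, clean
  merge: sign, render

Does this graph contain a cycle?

No

DFS, tracking each vertex's parent; an edge to a visited non-parent vertex closes a cycle.
Start from notify:
visit notify (parent –)
  visit build (parent notify)
    visit parse (parent build)
      parse–build: parent, skip
    build–notify: parent, skip
    visit render (parent build)
      visit merge (parent render)
        visit sign (parent merge)
          visit index (parent sign)
            visit link (parent index)
              link–index: parent, skip
            index–sign: parent, skip
          sign–merge: parent, skip
        merge–render: parent, skip
      render–build: parent, skip
      visit scan (parent render)
        visit fetch (parent scan)
          fetch–scan: parent, skip
          visit clean (parent fetch)
            visit deploy (parent clean)
              deploy–clean: parent, skip
            visit pack (parent clean)
              pack–clean: parent, skip
            clean–fetch: parent, skip
        scan–render: parent, skip
        visit test (parent scan)
          test–scan: parent, skip
No non-parent visited neighbor found — the graph is a forest.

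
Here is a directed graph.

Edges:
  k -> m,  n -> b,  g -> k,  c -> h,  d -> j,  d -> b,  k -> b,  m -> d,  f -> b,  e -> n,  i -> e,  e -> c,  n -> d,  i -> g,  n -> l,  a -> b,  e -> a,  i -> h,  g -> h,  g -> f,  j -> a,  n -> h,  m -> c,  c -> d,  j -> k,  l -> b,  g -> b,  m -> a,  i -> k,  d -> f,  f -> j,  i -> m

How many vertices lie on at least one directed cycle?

A vertex is on a directed cycle iff it belongs to a strongly connected component of size ≥ 2 (or has a self-loop).
The vertices on cycles are {c, d, f, j, k, m} — 6 in total.

6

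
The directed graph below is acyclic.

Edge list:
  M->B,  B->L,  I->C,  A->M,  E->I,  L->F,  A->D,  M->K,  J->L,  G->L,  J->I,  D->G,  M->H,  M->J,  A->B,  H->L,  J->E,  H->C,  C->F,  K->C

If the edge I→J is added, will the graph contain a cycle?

Adding I→J creates a cycle iff J can already reach I.
Path from J: J → I.
So J → … → I → J is a cycle.

Yes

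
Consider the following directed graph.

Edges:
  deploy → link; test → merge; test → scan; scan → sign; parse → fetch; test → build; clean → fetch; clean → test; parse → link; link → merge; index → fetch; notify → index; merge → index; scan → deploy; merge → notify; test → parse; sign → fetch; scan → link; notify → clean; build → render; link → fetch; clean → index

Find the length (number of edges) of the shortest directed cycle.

4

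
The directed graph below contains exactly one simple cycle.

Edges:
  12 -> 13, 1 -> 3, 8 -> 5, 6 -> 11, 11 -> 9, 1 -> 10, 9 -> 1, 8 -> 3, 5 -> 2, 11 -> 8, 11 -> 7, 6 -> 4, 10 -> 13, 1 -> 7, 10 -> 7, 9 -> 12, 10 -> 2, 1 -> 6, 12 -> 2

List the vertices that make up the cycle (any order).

DFS with gray/black marking from 11:
11 gray
  8 gray
    3 gray
    3 black
    5 gray
      2 gray
      2 black
    5 black
  8 black
  9 gray
    1 gray
      7 gray
      7 black
      6 gray
        6→11: 11 is gray → back edge
Back edge closes the cycle 11 → 9 → 1 → 6 → 11; its vertices are {1, 6, 9, 11}.

1, 6, 9, 11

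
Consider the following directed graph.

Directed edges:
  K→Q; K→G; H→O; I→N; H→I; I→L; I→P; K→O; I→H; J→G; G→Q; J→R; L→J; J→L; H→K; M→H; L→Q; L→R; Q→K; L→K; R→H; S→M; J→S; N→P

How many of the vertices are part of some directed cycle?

A vertex is on a directed cycle iff it belongs to a strongly connected component of size ≥ 2 (or has a self-loop).
The vertices on cycles are {G, H, I, J, K, L, M, Q, R, S} — 10 in total.

10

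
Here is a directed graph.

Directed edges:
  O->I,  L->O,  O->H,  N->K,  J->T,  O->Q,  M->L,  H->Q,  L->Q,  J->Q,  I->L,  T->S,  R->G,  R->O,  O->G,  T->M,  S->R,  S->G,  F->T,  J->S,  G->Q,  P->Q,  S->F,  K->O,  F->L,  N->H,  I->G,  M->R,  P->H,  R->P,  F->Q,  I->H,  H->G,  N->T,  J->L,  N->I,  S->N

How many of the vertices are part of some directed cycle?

7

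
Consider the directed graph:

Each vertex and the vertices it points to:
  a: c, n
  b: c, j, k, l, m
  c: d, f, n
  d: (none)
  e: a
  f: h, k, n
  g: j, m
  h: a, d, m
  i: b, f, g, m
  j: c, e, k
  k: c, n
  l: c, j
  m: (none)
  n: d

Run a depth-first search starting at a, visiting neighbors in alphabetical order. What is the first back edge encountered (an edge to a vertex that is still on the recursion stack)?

h→a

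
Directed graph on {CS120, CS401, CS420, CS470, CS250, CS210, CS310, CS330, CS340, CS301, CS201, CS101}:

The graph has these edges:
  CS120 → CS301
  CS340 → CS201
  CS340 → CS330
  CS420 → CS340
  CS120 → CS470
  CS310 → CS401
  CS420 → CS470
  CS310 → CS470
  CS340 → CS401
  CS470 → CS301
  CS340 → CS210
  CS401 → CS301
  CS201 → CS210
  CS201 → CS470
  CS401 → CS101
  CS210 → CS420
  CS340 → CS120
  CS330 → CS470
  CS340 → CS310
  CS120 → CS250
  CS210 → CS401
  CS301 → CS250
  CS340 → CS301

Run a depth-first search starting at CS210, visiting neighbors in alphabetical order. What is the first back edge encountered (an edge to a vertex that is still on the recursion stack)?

CS201->CS210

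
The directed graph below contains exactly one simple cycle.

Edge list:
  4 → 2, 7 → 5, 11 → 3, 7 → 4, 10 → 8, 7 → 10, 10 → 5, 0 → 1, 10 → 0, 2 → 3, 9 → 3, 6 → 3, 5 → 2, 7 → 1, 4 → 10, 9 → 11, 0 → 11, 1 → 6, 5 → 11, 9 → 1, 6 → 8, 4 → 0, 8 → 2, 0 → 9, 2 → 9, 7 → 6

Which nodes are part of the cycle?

1, 2, 6, 8, 9

DFS with gray/black marking from 8:
8 gray
  2 gray
    3 gray
    3 black
    9 gray
      11 gray
        11→3: 3 black — skip
      11 black
      9→3: 3 black — skip
      1 gray
        6 gray
          6→8: 8 is gray → back edge
Back edge closes the cycle 8 → 2 → 9 → 1 → 6 → 8; its vertices are {1, 2, 6, 8, 9}.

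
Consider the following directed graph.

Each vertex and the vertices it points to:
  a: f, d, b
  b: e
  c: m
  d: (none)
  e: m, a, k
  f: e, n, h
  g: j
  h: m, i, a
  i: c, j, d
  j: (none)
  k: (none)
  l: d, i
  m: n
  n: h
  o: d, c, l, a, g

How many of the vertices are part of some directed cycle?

A vertex is on a directed cycle iff it belongs to a strongly connected component of size ≥ 2 (or has a self-loop).
The vertices on cycles are {a, b, c, e, f, h, i, m, n} — 9 in total.

9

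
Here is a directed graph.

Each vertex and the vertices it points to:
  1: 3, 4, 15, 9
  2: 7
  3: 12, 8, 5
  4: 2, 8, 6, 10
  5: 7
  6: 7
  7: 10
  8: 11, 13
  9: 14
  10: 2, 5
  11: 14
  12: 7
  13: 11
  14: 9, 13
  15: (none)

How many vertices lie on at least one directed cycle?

A vertex is on a directed cycle iff it belongs to a strongly connected component of size ≥ 2 (or has a self-loop).
The vertices on cycles are {2, 5, 7, 9, 10, 11, 13, 14} — 8 in total.

8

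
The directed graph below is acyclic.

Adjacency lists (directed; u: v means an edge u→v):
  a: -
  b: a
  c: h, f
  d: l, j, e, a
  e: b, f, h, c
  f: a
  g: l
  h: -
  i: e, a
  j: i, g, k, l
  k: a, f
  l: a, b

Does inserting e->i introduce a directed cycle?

Adding e→i creates a cycle iff i can already reach e.
Path from i: i → e.
So i → … → e → i is a cycle.

Yes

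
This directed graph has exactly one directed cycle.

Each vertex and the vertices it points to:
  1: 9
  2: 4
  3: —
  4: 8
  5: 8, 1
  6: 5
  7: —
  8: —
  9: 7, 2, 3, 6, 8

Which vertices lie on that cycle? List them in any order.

1, 5, 6, 9

DFS with gray/black marking from 9:
9 gray
  7 gray
  7 black
  2 gray
    4 gray
      8 gray
      8 black
    4 black
  2 black
  3 gray
  3 black
  6 gray
    5 gray
      5→8: 8 black — skip
      1 gray
        1→9: 9 is gray → back edge
Back edge closes the cycle 9 → 6 → 5 → 1 → 9; its vertices are {1, 5, 6, 9}.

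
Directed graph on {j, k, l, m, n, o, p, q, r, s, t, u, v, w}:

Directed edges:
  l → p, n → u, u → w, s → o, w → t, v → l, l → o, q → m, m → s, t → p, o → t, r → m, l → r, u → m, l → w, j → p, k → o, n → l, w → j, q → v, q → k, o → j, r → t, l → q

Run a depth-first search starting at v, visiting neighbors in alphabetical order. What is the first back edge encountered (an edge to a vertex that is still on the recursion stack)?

DFS from v (visiting neighbors in alphabetical order); mark gray on enter, black on exit:
v gray
  l gray
    o gray
      j gray
        p gray
        p black
      j black
      t gray
        t→p: p black — skip
      t black
    o black
    l→p: p black — skip
    q gray
      k gray
        k→o: o black — skip
      k black
      m gray
        s gray
          s→o: o black — skip
        s black
      m black
      q→v: v is gray → back edge
First back edge: q → v.

q->v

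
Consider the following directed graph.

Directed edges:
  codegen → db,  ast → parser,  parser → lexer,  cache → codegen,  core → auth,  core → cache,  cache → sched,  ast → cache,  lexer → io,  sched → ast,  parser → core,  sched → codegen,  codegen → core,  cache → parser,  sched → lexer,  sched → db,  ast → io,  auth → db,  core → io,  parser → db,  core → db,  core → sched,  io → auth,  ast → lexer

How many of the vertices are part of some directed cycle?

A vertex is on a directed cycle iff it belongs to a strongly connected component of size ≥ 2 (or has a self-loop).
The vertices on cycles are {ast, core, cache, sched, parser, codegen} — 6 in total.

6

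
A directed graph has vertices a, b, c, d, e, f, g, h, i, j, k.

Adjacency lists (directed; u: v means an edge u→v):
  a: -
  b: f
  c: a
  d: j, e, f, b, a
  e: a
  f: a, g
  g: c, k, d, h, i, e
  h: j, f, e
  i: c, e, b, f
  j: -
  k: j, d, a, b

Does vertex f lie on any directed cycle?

Yes

f is on a cycle iff f can reach itself via ≥1 edge.
f → g → d → f — yes.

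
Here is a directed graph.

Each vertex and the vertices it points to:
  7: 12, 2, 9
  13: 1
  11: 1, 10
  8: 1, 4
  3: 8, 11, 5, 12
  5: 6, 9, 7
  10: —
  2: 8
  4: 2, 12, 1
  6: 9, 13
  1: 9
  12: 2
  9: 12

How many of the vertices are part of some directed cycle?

A vertex is on a directed cycle iff it belongs to a strongly connected component of size ≥ 2 (or has a self-loop).
The vertices on cycles are {1, 2, 4, 8, 9, 12} — 6 in total.

6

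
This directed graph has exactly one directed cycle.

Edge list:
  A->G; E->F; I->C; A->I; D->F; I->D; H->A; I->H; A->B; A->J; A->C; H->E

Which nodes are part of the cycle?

A, H, I

DFS with gray/black marking from A:
A gray
  J gray
  J black
  C gray
  C black
  B gray
  B black
  G gray
  G black
  I gray
    D gray
      F gray
      F black
    D black
    I→C: C black — skip
    H gray
      H→A: A is gray → back edge
Back edge closes the cycle A → I → H → A; its vertices are {A, H, I}.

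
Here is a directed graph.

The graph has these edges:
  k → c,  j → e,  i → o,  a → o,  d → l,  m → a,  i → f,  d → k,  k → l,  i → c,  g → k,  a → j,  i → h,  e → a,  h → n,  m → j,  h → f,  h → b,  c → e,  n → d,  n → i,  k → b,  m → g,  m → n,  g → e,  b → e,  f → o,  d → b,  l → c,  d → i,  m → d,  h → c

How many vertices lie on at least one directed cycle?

A vertex is on a directed cycle iff it belongs to a strongly connected component of size ≥ 2 (or has a self-loop).
The vertices on cycles are {a, d, e, h, i, j, n} — 7 in total.

7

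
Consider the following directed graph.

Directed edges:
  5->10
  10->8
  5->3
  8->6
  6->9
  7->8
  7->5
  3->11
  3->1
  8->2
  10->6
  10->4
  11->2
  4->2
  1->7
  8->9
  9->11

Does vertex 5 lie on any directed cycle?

5 is on a cycle iff 5 can reach itself via ≥1 edge.
5 → 3 → 1 → 7 → 5 — yes.

Yes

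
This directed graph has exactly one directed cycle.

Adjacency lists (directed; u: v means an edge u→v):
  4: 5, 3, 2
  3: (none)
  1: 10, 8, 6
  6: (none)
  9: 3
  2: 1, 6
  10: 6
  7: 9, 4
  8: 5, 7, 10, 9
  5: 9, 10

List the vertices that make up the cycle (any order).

DFS with gray/black marking from 4:
4 gray
  5 gray
    9 gray
      3 gray
      3 black
    9 black
    10 gray
      6 gray
      6 black
    10 black
  5 black
  4→3: 3 black — skip
  2 gray
    1 gray
      1→10: 10 black — skip
      8 gray
        8→5: 5 black — skip
        7 gray
          7→9: 9 black — skip
          7→4: 4 is gray → back edge
Back edge closes the cycle 4 → 2 → 1 → 8 → 7 → 4; its vertices are {1, 2, 4, 7, 8}.

1, 2, 4, 7, 8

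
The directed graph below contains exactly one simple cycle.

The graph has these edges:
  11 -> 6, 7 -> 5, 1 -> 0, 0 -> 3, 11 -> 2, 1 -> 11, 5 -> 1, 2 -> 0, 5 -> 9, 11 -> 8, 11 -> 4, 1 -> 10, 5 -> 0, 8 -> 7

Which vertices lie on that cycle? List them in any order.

1, 5, 7, 8, 11

DFS with gray/black marking from 5:
5 gray
  9 gray
  9 black
  0 gray
    3 gray
    3 black
  0 black
  1 gray
    1→0: 0 black — skip
    11 gray
      6 gray
      6 black
      2 gray
        2→0: 0 black — skip
      2 black
      8 gray
        7 gray
          7→5: 5 is gray → back edge
Back edge closes the cycle 5 → 1 → 11 → 8 → 7 → 5; its vertices are {1, 5, 7, 8, 11}.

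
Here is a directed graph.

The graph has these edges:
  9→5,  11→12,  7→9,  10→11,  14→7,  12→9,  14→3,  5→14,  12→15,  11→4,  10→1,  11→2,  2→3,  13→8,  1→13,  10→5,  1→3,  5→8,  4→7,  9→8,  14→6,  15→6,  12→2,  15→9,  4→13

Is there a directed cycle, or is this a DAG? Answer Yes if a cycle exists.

Yes

DFS with white/gray/black marking, starting from 3:
3 gray
3 black
1 gray
  13 gray
    8 gray
    8 black
  13 black
  1→3: 3 black — skip
1 black
2 gray
  2→3: 3 black — skip
2 black
4 gray
  4→13: 13 black — skip
  7 gray
    9 gray
      9→8: 8 black — skip
      5 gray
        14 gray
          6 gray
          6 black
          14→7: 7 is gray → back edge
Back edge found, so a cycle exists: 7 → 9 → 5 → 14 → 7.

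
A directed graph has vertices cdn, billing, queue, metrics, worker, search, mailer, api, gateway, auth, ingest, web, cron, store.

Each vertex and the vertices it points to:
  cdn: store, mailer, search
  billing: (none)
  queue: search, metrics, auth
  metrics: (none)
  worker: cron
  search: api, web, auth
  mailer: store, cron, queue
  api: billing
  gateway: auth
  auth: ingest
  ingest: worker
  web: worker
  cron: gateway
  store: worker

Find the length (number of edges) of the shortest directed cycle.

5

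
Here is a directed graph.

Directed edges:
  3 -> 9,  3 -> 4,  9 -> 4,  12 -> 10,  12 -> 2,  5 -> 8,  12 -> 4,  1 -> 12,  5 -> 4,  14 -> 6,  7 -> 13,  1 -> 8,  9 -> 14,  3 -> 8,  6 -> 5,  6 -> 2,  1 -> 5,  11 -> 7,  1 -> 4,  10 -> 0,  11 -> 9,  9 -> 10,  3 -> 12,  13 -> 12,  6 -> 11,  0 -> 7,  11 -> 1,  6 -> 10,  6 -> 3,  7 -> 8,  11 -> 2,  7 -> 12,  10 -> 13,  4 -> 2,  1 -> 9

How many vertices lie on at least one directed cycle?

11

A vertex is on a directed cycle iff it belongs to a strongly connected component of size ≥ 2 (or has a self-loop).
The vertices on cycles are {0, 1, 3, 6, 7, 9, 10, 11, 12, 13, 14} — 11 in total.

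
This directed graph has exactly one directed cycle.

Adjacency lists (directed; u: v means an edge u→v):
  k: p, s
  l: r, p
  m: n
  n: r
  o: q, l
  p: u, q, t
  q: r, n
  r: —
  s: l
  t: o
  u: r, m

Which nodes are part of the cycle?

l, o, p, t

DFS with gray/black marking from p:
p gray
  u gray
    r gray
    r black
    m gray
      n gray
        n→r: r black — skip
      n black
    m black
  u black
  q gray
    q→r: r black — skip
    q→n: n black — skip
  q black
  t gray
    o gray
      o→q: q black — skip
      l gray
        l→r: r black — skip
        l→p: p is gray → back edge
Back edge closes the cycle p → t → o → l → p; its vertices are {l, o, p, t}.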